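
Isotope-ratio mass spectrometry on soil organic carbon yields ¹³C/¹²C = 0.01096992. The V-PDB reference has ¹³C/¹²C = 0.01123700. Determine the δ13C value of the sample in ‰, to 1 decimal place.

δ13C = (R_sample / R_standard − 1) × 1000
R_sample / R_standard = 0.01096992 / 0.01123700 = 0.976232
δ13C = (0.976232 − 1) × 1000 = -23.77‰

-23.8‰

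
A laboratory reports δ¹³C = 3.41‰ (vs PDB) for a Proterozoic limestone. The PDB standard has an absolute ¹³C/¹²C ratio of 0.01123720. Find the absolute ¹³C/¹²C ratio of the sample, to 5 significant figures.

R_sample = R_standard × (δ¹³C/1000 + 1)
R_sample = 0.01123720 × (3.41/1000 + 1) = 0.01123720 × 1.003410
R_sample = 0.0112755

0.011276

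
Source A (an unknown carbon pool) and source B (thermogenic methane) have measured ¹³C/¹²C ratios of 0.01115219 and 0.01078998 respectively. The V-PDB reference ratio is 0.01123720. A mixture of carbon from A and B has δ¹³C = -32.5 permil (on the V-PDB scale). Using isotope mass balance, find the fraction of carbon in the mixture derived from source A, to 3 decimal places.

δ_A = (0.01115219/0.01123720 − 1)×1000 = (0.992435 − 1)×1000 = -7.565 permil
δ_B = (0.01078998/0.01123720 − 1)×1000 = (0.960202 − 1)×1000 = -39.798 permil
f_A = (δ_mix − δ_B)/(δ_A − δ_B) = (-32.5 − (-39.798))/(-7.565 − (-39.798))
f_A = 7.298 / 32.233 = 0.2264

0.226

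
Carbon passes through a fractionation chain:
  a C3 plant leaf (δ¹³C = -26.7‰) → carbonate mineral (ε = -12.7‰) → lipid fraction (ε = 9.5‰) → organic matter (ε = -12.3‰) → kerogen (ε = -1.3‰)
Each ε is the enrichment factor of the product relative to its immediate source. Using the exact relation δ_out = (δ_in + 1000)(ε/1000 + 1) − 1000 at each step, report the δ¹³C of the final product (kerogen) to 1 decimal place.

step 1: δ = (-26.70 + 1000)·(-12.7/1000 + 1) − 1000 = -39.06‰
step 2: δ = (-39.06 + 1000)·(9.5/1000 + 1) − 1000 = -29.93‰
step 3: δ = (-29.93 + 1000)·(-12.3/1000 + 1) − 1000 = -41.86‰
step 4: δ = (-41.86 + 1000)·(-1.3/1000 + 1) − 1000 = -43.11‰

-43.1‰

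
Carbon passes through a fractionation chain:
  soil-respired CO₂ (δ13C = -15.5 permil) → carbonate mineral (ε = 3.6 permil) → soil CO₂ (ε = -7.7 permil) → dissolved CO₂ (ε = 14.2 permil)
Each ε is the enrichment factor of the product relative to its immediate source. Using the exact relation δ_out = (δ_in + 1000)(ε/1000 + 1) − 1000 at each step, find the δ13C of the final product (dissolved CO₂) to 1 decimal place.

-5.6 permil

step 1: δ = (-15.50 + 1000)·(3.6/1000 + 1) − 1000 = -11.96 permil
step 2: δ = (-11.96 + 1000)·(-7.7/1000 + 1) − 1000 = -19.56 permil
step 3: δ = (-19.56 + 1000)·(14.2/1000 + 1) − 1000 = -5.64 permil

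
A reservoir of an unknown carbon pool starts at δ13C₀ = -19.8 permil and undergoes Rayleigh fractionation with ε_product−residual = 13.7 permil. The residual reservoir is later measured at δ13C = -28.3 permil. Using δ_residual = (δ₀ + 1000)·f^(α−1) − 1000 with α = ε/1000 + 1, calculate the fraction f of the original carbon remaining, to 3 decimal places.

0.530

α − 1 = ε/1000 = 0.0137
(δ_res + 1000)/(δ₀ + 1000) = (-28.3 + 1000)/(-19.8 + 1000) = 971.7/980.2 = 0.991328
f = 0.991328^(1/0.0137) = exp(ln(0.991328)/0.0137) = exp(-0.00871/0.0137)
f = exp(-0.6357) = 0.5295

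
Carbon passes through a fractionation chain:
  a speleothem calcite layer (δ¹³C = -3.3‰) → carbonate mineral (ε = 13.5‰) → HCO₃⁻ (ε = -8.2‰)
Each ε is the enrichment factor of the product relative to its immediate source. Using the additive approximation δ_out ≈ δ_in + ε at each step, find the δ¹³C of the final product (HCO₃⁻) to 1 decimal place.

step 1: δ ≈ -3.3 + (13.5) = 10.2‰
step 2: δ ≈ 10.2 + (-8.2) = 2.0‰

2.0‰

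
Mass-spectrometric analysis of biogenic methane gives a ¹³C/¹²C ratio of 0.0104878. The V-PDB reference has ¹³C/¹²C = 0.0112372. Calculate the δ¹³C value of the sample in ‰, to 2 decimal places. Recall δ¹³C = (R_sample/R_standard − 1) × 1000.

δ¹³C = (R_sample / R_standard − 1) × 1000
R_sample / R_standard = 0.0104878 / 0.0112372 = 0.933311
δ¹³C = (0.933311 − 1) × 1000 = -66.689‰

-66.69‰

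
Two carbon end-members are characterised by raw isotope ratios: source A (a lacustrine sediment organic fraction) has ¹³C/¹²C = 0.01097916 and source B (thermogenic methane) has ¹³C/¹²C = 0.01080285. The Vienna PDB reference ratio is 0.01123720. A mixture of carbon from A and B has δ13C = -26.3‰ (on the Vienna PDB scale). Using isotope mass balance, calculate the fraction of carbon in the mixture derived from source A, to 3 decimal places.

δ_A = (0.01097916/0.01123720 − 1)×1000 = (0.977037 − 1)×1000 = -22.963‰
δ_B = (0.01080285/0.01123720 − 1)×1000 = (0.961347 − 1)×1000 = -38.653‰
f_A = (δ_mix − δ_B)/(δ_A − δ_B) = (-26.3 − (-38.653))/(-22.963 − (-38.653))
f_A = 12.353 / 15.690 = 0.7873

0.787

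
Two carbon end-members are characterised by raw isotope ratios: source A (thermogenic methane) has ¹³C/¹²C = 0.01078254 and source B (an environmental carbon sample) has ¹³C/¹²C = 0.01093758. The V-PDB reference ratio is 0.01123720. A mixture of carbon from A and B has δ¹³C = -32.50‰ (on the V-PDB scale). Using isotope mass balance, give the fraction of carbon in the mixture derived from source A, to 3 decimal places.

0.423

δ_A = (0.01078254/0.01123720 − 1)×1000 = (0.959540 − 1)×1000 = -40.460‰
δ_B = (0.01093758/0.01123720 − 1)×1000 = (0.973337 − 1)×1000 = -26.663‰
f_A = (δ_mix − δ_B)/(δ_A − δ_B) = (-32.50 − (-26.663))/(-40.460 − (-26.663))
f_A = -5.837 / -13.797 = 0.4230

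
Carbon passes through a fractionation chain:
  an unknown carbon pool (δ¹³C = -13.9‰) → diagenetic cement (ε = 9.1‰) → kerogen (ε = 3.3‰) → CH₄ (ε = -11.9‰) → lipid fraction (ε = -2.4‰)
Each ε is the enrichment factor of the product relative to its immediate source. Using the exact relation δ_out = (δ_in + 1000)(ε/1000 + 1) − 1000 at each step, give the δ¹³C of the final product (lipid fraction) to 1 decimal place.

-15.9‰

step 1: δ = (-13.90 + 1000)·(9.1/1000 + 1) − 1000 = -4.93‰
step 2: δ = (-4.93 + 1000)·(3.3/1000 + 1) − 1000 = -1.64‰
step 3: δ = (-1.64 + 1000)·(-11.9/1000 + 1) − 1000 = -13.52‰
step 4: δ = (-13.52 + 1000)·(-2.4/1000 + 1) − 1000 = -15.89‰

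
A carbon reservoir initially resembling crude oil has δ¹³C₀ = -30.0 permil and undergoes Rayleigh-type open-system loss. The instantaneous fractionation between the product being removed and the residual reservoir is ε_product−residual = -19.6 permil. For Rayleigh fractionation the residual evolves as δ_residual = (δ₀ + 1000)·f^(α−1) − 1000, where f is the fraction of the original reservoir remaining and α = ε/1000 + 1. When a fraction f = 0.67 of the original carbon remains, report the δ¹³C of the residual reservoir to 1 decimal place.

-22.4 permil

Rayleigh residual: δ_res = (δ₀ + 1000)·f^(α−1) − 1000
α = ε/1000 + 1 = 0.98040, so α − 1 = -0.01960
f^(α−1) = 0.67^(-0.01960) = 1.007880
δ_res = (-30.0 + 1000) × 1.007880 − 1000 = 977.644 − 1000 = -22.36 permil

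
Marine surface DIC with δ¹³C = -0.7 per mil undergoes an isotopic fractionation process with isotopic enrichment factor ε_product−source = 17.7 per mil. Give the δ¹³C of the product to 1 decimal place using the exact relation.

17.0 per mil

To first order, δ_product ≈ δ_source + ε = 17.0 per mil.
Exactly, δ_product = (δ_source + 1000)·(ε/1000 + 1) − 1000.
δ_product = (-0.7 + 1000) × (17.7/1000 + 1) − 1000
δ_product = 16.99 per mil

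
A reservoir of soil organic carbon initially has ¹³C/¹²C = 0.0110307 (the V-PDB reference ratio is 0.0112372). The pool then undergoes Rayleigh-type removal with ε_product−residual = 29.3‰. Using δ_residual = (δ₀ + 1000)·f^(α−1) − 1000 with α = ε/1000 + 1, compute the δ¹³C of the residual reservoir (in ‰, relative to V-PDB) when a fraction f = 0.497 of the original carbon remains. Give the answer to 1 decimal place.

-38.3‰

δ₀ = (0.0110307/0.0112372 − 1)×1000 = (0.981624 − 1)×1000 = -18.376‰
α − 1 = ε/1000 = 0.0293
f^(α−1) = 0.497^(0.0293) = 0.979723
δ_res = (-18.376 + 1000) × 0.979723 − 1000 = 961.719 − 1000 = -38.28‰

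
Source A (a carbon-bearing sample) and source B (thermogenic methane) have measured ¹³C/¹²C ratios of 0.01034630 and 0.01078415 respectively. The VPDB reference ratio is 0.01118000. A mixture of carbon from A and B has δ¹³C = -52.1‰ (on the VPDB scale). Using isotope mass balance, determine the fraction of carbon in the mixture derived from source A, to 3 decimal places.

δ_A = (0.01034630/0.01118000 − 1)×1000 = (0.925429 − 1)×1000 = -74.571‰
δ_B = (0.01078415/0.01118000 − 1)×1000 = (0.964593 − 1)×1000 = -35.407‰
f_A = (δ_mix − δ_B)/(δ_A − δ_B) = (-52.1 − (-35.407))/(-74.571 − (-35.407))
f_A = -16.693 / -39.164 = 0.4262

0.426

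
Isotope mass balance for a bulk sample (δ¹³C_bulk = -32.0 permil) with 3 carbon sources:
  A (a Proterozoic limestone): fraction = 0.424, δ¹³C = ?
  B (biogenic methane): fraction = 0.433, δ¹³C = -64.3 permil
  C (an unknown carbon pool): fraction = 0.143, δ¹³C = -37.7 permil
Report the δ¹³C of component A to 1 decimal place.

Isotope mass balance: δ_bulk = Σ fᵢ·δᵢ.
-32.0 = 0.424×δ_A + 0.433×(-64.3) + 0.143×(-37.7)
0.424·δ_A = -32.0 − (-33.233) = 1.233
δ_A = 1.233 / 0.424 = 2.91 permil

2.9 permil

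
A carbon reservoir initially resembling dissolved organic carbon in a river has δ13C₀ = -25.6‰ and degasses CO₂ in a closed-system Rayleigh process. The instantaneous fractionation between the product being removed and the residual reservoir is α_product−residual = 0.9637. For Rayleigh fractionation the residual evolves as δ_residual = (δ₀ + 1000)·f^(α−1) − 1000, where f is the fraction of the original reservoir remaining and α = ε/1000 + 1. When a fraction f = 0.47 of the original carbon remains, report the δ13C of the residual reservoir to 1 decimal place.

1.5‰

Rayleigh residual: δ_res = (δ₀ + 1000)·f^(α−1) − 1000
α − 1 = -0.03630
f^(α−1) = 0.47^(-0.03630) = 1.027786
δ_res = (-25.6 + 1000) × 1.027786 − 1000 = 1001.475 − 1000 = 1.48‰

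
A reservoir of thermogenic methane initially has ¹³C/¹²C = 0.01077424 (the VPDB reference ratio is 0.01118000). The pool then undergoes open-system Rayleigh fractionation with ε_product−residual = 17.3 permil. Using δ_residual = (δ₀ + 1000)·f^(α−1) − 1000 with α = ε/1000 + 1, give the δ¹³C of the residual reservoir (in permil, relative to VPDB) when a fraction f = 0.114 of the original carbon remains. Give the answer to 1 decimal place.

δ₀ = (0.01077424/0.01118000 − 1)×1000 = (0.963707 − 1)×1000 = -36.293 permil
α − 1 = ε/1000 = 0.0173
f^(α−1) = 0.114^(0.0173) = 0.963129
δ_res = (-36.293 + 1000) × 0.963129 − 1000 = 928.174 − 1000 = -71.83 permil

-71.8 permil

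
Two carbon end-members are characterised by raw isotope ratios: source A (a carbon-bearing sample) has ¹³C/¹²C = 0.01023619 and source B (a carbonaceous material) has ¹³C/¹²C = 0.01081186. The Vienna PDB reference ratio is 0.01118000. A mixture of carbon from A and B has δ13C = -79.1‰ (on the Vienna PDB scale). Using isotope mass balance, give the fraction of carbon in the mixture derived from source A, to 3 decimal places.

0.897

δ_A = (0.01023619/0.01118000 − 1)×1000 = (0.915581 − 1)×1000 = -84.419‰
δ_B = (0.01081186/0.01118000 − 1)×1000 = (0.967072 − 1)×1000 = -32.928‰
f_A = (δ_mix − δ_B)/(δ_A − δ_B) = (-79.1 − (-32.928))/(-84.419 − (-32.928))
f_A = -46.172 / -51.491 = 0.8967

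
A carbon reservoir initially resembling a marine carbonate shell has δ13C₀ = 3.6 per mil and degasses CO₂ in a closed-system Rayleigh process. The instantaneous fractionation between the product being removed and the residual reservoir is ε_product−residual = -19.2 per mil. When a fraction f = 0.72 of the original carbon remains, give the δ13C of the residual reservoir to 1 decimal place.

Rayleigh residual: δ_res = (δ₀ + 1000)·f^(α−1) − 1000
α = ε/1000 + 1 = 0.98080, so α − 1 = -0.01920
f^(α−1) = 0.72^(-0.01920) = 1.006327
δ_res = (3.6 + 1000) × 1.006327 − 1000 = 1009.950 − 1000 = 9.95 per mil

9.9 per mil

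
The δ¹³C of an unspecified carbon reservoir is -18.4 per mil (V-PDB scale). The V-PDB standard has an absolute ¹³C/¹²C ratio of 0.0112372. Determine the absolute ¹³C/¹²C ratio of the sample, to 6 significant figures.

0.0110304

R_sample = R_standard × (δ¹³C/1000 + 1)
R_sample = 0.0112372 × (-18.4/1000 + 1) = 0.0112372 × 0.981600
R_sample = 0.0110304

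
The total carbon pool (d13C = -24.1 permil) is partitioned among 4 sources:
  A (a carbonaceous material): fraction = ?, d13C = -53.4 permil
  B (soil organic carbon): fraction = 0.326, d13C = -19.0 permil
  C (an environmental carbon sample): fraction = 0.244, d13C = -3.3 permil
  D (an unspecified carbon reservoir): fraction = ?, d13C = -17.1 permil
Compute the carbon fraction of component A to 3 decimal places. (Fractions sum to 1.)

0.269

Let f_A and f_D be the unknown fractions; fractions sum to 1 so f_A + f_D = 0.430.
Mass balance: Σ fᵢ·δᵢ = δ_bulk ⇒ f_A·(-53.4) + f_D·(-17.1) = -24.1 − (-6.999) = -17.101
Substitute f_D = 0.430 − f_A:
f_A·(-53.4 − -17.1) = -17.101 − 0.430×(-17.1) = -9.748
f_A = -9.748 / -36.3 = 0.2685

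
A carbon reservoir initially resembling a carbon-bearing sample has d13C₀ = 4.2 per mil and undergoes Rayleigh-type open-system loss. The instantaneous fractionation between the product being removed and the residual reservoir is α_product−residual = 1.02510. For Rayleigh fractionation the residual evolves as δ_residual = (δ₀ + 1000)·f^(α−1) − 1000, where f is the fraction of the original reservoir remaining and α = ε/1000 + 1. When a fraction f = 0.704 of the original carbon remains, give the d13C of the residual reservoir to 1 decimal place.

-4.6 per mil

Rayleigh residual: δ_res = (δ₀ + 1000)·f^(α−1) − 1000
α − 1 = 0.02510
f^(α−1) = 0.704^(0.02510) = 0.991229
δ_res = (4.2 + 1000) × 0.991229 − 1000 = 995.392 − 1000 = -4.61 per mil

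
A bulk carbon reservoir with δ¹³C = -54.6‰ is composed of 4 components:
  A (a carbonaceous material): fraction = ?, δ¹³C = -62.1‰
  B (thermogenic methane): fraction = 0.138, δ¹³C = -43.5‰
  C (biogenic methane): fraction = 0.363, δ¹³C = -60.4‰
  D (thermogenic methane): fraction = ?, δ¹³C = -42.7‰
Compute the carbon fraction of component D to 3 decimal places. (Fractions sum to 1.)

0.222

Let f_D and f_A be the unknown fractions; fractions sum to 1 so f_D + f_A = 0.499.
Mass balance: Σ fᵢ·δᵢ = δ_bulk ⇒ f_D·(-42.7) + f_A·(-62.1) = -54.6 − (-27.928) = -26.672
Substitute f_A = 0.499 − f_D:
f_D·(-42.7 − -62.1) = -26.672 − 0.499×(-62.1) = 4.316
f_D = 4.316 / 19.4 = 0.2225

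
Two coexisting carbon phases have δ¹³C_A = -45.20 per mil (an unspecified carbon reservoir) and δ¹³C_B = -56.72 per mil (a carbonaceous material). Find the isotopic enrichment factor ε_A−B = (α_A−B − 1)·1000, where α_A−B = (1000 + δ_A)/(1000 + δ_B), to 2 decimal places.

12.21 per mil

α_A−B = (1000 + -45.20) / (1000 + -56.72) = 954.80 / 943.28 = 1.012213
ε_A−B = (1.012213 − 1) × 1000 = 12.213 per mil
(The approximation ε ≈ δ_A − δ_B would give 11.52 per mil.)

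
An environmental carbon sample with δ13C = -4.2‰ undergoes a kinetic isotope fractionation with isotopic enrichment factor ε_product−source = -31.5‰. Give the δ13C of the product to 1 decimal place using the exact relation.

-35.6‰

To first order, δ_product ≈ δ_source + ε = -35.7‰.
Exactly, δ_product = (δ_source + 1000)·(ε/1000 + 1) − 1000.
δ_product = (-4.2 + 1000) × (-31.5/1000 + 1) − 1000
δ_product = -35.57‰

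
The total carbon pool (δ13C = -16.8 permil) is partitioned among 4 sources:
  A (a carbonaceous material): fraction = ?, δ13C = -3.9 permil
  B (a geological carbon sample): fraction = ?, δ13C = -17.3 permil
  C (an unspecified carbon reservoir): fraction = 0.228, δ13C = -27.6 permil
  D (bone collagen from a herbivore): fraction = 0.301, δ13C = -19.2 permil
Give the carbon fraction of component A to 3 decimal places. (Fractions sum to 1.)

Let f_A and f_B be the unknown fractions; fractions sum to 1 so f_A + f_B = 0.471.
Mass balance: Σ fᵢ·δᵢ = δ_bulk ⇒ f_A·(-3.9) + f_B·(-17.3) = -16.8 − (-12.072) = -4.728
Substitute f_B = 0.471 − f_A:
f_A·(-3.9 − -17.3) = -4.728 − 0.471×(-17.3) = 3.420
f_A = 3.420 / 13.4 = 0.2552

0.255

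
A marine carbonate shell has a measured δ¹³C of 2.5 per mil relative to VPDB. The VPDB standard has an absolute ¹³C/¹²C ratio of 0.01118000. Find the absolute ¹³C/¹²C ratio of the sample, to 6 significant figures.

0.0112079

R_sample = R_standard × (δ¹³C/1000 + 1)
R_sample = 0.01118000 × (2.5/1000 + 1) = 0.01118000 × 1.002500
R_sample = 0.0112079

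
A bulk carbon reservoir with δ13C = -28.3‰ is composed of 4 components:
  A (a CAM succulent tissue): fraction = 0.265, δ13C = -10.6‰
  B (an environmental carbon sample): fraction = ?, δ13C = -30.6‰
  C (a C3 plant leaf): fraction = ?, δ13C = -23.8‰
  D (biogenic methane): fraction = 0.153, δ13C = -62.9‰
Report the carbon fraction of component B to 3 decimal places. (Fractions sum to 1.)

0.296

Let f_B and f_C be the unknown fractions; fractions sum to 1 so f_B + f_C = 0.582.
Mass balance: Σ fᵢ·δᵢ = δ_bulk ⇒ f_B·(-30.6) + f_C·(-23.8) = -28.3 − (-12.433) = -15.867
Substitute f_C = 0.582 − f_B:
f_B·(-30.6 − -23.8) = -15.867 − 0.582×(-23.8) = -2.016
f_B = -2.016 / -6.8 = 0.2964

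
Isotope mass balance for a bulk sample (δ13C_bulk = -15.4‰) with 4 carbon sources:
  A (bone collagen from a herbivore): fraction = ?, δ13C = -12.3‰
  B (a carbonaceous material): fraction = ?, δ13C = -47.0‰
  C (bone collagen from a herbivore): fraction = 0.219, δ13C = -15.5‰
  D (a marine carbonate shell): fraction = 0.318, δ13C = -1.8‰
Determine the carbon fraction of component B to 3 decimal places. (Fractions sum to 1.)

Let f_B and f_A be the unknown fractions; fractions sum to 1 so f_B + f_A = 0.463.
Mass balance: Σ fᵢ·δᵢ = δ_bulk ⇒ f_B·(-47.0) + f_A·(-12.3) = -15.4 − (-3.967) = -11.433
Substitute f_A = 0.463 − f_B:
f_B·(-47.0 − -12.3) = -11.433 − 0.463×(-12.3) = -5.738
f_B = -5.738 / -34.7 = 0.1654

0.165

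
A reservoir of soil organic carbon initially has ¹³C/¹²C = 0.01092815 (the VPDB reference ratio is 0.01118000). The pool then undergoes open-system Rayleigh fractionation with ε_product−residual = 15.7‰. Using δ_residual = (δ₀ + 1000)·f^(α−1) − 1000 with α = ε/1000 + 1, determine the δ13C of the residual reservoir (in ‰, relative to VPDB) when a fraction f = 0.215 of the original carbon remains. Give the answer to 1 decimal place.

-45.8‰

δ₀ = (0.01092815/0.01118000 − 1)×1000 = (0.977473 − 1)×1000 = -22.527‰
α − 1 = ε/1000 = 0.0157
f^(α−1) = 0.215^(0.0157) = 0.976156
δ_res = (-22.527 + 1000) × 0.976156 − 1000 = 954.166 − 1000 = -45.83‰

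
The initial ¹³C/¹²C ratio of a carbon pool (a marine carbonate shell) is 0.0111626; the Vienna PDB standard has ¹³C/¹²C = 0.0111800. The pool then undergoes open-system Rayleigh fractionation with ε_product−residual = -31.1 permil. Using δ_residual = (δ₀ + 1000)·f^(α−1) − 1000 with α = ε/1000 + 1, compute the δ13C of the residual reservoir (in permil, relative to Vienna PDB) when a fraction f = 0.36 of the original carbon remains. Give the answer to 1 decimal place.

30.7 permil

δ₀ = (0.0111626/0.0111800 − 1)×1000 = (0.998444 − 1)×1000 = -1.556 permil
α − 1 = ε/1000 = -0.0311
f^(α−1) = 0.36^(-0.0311) = 1.032284
δ_res = (-1.556 + 1000) × 1.032284 − 1000 = 1030.677 − 1000 = 30.68 permil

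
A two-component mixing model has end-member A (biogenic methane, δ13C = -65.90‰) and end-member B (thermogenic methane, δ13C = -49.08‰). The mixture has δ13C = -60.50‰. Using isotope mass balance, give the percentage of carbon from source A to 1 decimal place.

δ_mix = f_A·δ_A + (1 − f_A)·δ_B  ⇒  f_A = (δ_mix − δ_B)/(δ_A − δ_B)
f_A = (-60.50 − (-49.08)) / (-65.90 − (-49.08))
f_A = -11.42 / -16.82 = 0.6790

67.9%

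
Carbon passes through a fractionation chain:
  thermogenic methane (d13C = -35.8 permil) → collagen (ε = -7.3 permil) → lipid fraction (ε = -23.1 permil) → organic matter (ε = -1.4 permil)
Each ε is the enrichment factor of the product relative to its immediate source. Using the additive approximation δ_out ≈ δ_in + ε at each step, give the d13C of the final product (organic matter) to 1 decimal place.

step 1: δ ≈ -35.8 + (-7.3) = -43.1 permil
step 2: δ ≈ -43.1 + (-23.1) = -66.2 permil
step 3: δ ≈ -66.2 + (-1.4) = -67.6 permil

-67.6 permil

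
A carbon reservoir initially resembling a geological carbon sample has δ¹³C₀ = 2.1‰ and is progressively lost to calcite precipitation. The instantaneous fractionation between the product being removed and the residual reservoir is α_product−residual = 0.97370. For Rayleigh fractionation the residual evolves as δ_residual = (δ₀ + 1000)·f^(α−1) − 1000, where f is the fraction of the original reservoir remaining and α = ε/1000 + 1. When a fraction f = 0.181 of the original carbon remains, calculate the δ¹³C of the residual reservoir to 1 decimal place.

48.2‰

Rayleigh residual: δ_res = (δ₀ + 1000)·f^(α−1) − 1000
α − 1 = -0.02630
f^(α−1) = 0.181^(-0.02630) = 1.045979
δ_res = (2.1 + 1000) × 1.045979 − 1000 = 1048.176 − 1000 = 48.18‰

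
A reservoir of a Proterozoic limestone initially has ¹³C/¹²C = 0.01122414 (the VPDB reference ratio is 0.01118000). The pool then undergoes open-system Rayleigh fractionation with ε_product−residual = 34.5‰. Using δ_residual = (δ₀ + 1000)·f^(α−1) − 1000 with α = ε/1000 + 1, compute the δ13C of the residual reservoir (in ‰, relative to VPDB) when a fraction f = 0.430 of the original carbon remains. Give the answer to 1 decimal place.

-24.9‰

δ₀ = (0.01122414/0.01118000 − 1)×1000 = (1.003948 − 1)×1000 = 3.948‰
α − 1 = ε/1000 = 0.0345
f^(α−1) = 0.430^(0.0345) = 0.971303
δ_res = (3.948 + 1000) × 0.971303 − 1000 = 975.138 − 1000 = -24.86‰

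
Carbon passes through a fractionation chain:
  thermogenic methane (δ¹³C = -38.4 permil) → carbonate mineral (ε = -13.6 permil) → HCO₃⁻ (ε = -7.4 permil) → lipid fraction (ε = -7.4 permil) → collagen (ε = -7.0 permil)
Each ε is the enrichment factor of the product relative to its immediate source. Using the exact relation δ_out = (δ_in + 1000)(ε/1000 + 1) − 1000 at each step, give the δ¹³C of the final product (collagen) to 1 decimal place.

step 1: δ = (-38.40 + 1000)·(-13.6/1000 + 1) − 1000 = -51.48 permil
step 2: δ = (-51.48 + 1000)·(-7.4/1000 + 1) − 1000 = -58.50 permil
step 3: δ = (-58.50 + 1000)·(-7.4/1000 + 1) − 1000 = -65.46 permil
step 4: δ = (-65.46 + 1000)·(-7.0/1000 + 1) − 1000 = -72.01 permil

-72.0 permil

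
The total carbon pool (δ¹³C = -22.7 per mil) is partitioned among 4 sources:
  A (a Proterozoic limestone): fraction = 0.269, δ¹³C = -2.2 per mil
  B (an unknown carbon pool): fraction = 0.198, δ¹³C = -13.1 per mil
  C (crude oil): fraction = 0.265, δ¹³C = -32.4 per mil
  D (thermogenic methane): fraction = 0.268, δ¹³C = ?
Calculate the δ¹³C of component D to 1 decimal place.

-40.8 per mil

Isotope mass balance: δ_bulk = Σ fᵢ·δᵢ.
-22.7 = 0.269×(-2.2) + 0.198×(-13.1) + 0.265×(-32.4) + 0.268×δ_D
0.268·δ_D = -22.7 − (-11.772) = -10.928
δ_D = -10.928 / 0.268 = -40.78 per mil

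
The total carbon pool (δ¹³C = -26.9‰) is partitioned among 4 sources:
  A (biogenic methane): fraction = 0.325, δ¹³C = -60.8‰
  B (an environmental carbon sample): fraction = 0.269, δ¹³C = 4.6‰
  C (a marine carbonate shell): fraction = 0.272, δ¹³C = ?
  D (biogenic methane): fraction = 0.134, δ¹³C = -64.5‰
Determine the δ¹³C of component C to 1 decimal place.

1.0‰

Isotope mass balance: δ_bulk = Σ fᵢ·δᵢ.
-26.9 = 0.325×(-60.8) + 0.269×(4.6) + 0.272×δ_C + 0.134×(-64.5)
0.272·δ_C = -26.9 − (-27.166) = 0.266
δ_C = 0.266 / 0.272 = 0.98‰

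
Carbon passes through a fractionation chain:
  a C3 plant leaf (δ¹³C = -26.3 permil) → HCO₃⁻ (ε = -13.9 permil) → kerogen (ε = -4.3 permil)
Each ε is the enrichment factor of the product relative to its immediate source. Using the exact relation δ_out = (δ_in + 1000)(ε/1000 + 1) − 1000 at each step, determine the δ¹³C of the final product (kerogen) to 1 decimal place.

step 1: δ = (-26.30 + 1000)·(-13.9/1000 + 1) − 1000 = -39.83 permil
step 2: δ = (-39.83 + 1000)·(-4.3/1000 + 1) − 1000 = -43.96 permil

-44.0 permil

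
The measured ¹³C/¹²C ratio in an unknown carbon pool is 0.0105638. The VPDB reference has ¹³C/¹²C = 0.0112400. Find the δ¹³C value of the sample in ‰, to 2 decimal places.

δ¹³C = (R_sample / R_standard − 1) × 1000
R_sample / R_standard = 0.0105638 / 0.0112400 = 0.939840
δ¹³C = (0.939840 − 1) × 1000 = -60.160‰

-60.16‰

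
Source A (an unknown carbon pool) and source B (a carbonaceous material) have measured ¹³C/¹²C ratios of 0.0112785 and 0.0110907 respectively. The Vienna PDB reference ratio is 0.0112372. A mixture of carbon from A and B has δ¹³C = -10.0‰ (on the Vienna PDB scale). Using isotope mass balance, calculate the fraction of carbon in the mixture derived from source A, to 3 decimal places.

0.182

δ_A = (0.0112785/0.0112372 − 1)×1000 = (1.003675 − 1)×1000 = 3.675‰
δ_B = (0.0110907/0.0112372 − 1)×1000 = (0.986963 − 1)×1000 = -13.037‰
f_A = (δ_mix − δ_B)/(δ_A − δ_B) = (-10.0 − (-13.037))/(3.675 − (-13.037))
f_A = 3.037 / 16.712 = 0.1817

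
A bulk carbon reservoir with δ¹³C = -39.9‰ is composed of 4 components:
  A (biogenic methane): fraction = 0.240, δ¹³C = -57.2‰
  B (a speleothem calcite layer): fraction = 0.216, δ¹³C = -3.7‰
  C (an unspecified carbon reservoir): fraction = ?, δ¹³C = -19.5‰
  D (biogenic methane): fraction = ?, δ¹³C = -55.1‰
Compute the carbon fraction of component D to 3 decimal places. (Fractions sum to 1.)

0.415

Let f_D and f_C be the unknown fractions; fractions sum to 1 so f_D + f_C = 0.544.
Mass balance: Σ fᵢ·δᵢ = δ_bulk ⇒ f_D·(-55.1) + f_C·(-19.5) = -39.9 − (-14.527) = -25.373
Substitute f_C = 0.544 − f_D:
f_D·(-55.1 − -19.5) = -25.373 − 0.544×(-19.5) = -14.765
f_D = -14.765 / -35.6 = 0.4147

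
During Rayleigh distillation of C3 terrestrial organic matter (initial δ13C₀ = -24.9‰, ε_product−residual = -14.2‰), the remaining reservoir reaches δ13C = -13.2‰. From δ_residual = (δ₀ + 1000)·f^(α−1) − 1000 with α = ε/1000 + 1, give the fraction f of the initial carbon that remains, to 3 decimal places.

α − 1 = ε/1000 = -0.0142
(δ_res + 1000)/(δ₀ + 1000) = (-13.2 + 1000)/(-24.9 + 1000) = 986.8/975.1 = 1.011999
f = 1.011999^(1/-0.0142) = exp(ln(1.011999)/-0.0142) = exp(0.01193/-0.0142)
f = exp(-0.8400) = 0.4317

0.432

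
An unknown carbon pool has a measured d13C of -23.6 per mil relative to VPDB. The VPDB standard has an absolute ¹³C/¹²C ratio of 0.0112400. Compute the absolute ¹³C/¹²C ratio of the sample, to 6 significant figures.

R_sample = R_standard × (d13C/1000 + 1)
R_sample = 0.0112400 × (-23.6/1000 + 1) = 0.0112400 × 0.976400
R_sample = 0.0109747

0.0109747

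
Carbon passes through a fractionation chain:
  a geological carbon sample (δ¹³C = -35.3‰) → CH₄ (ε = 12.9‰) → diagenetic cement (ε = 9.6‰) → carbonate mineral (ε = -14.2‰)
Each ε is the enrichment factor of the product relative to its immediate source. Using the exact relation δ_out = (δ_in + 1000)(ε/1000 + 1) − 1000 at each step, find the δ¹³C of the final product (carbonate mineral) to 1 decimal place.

-27.5‰

step 1: δ = (-35.30 + 1000)·(12.9/1000 + 1) − 1000 = -22.86‰
step 2: δ = (-22.86 + 1000)·(9.6/1000 + 1) − 1000 = -13.47‰
step 3: δ = (-13.47 + 1000)·(-14.2/1000 + 1) − 1000 = -27.48‰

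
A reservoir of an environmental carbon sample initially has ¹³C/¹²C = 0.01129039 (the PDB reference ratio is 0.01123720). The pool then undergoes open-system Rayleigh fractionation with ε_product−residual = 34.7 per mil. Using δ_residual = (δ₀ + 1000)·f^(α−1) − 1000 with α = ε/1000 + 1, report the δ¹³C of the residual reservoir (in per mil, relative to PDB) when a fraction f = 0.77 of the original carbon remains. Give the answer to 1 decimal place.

-4.3 per mil

δ₀ = (0.01129039/0.01123720 − 1)×1000 = (1.004733 − 1)×1000 = 4.733 per mil
α − 1 = ε/1000 = 0.0347
f^(α−1) = 0.77^(0.0347) = 0.990972
δ_res = (4.733 + 1000) × 0.990972 − 1000 = 995.662 − 1000 = -4.34 per mil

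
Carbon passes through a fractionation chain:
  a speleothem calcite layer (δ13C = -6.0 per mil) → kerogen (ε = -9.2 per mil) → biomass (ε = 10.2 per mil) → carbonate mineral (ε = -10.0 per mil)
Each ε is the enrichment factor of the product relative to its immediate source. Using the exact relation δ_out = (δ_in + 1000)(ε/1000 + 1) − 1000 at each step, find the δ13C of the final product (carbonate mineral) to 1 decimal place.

step 1: δ = (-6.00 + 1000)·(-9.2/1000 + 1) − 1000 = -15.14 per mil
step 2: δ = (-15.14 + 1000)·(10.2/1000 + 1) − 1000 = -5.10 per mil
step 3: δ = (-5.10 + 1000)·(-10.0/1000 + 1) − 1000 = -15.05 per mil

-15.0 per mil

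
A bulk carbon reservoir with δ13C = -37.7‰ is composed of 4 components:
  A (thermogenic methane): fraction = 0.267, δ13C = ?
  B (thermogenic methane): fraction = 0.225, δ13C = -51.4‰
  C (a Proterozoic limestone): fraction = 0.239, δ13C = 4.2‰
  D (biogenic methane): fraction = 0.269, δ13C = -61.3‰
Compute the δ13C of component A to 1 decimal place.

-39.9‰

Isotope mass balance: δ_bulk = Σ fᵢ·δᵢ.
-37.7 = 0.267×δ_A + 0.225×(-51.4) + 0.239×(4.2) + 0.269×(-61.3)
0.267·δ_A = -37.7 − (-27.051) = -10.649
δ_A = -10.649 / 0.267 = -39.88‰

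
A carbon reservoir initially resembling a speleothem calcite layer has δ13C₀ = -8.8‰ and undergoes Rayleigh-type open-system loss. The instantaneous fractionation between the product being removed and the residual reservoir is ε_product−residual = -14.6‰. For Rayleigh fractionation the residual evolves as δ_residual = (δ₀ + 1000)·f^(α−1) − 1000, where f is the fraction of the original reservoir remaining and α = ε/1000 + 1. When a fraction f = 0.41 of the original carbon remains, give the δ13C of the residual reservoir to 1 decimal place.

Rayleigh residual: δ_res = (δ₀ + 1000)·f^(α−1) − 1000
α = ε/1000 + 1 = 0.98540, so α − 1 = -0.01460
f^(α−1) = 0.41^(-0.01460) = 1.013102
δ_res = (-8.8 + 1000) × 1.013102 − 1000 = 1004.187 − 1000 = 4.19‰

4.2‰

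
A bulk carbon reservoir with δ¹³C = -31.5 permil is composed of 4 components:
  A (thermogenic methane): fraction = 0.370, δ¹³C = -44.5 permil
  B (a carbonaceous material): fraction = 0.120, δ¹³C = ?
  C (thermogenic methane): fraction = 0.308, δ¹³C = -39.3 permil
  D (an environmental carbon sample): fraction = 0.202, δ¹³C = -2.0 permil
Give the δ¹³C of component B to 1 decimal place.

Isotope mass balance: δ_bulk = Σ fᵢ·δᵢ.
-31.5 = 0.370×(-44.5) + 0.120×δ_B + 0.308×(-39.3) + 0.202×(-2.0)
0.120·δ_B = -31.5 − (-28.973) = -2.527
δ_B = -2.527 / 0.120 = -21.06 permil

-21.1 permil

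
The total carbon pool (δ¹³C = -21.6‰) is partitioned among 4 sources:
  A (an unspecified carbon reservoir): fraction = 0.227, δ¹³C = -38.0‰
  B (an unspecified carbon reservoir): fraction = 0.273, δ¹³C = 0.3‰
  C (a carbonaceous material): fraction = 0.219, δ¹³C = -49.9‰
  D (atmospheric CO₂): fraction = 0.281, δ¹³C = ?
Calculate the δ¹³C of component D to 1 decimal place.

Isotope mass balance: δ_bulk = Σ fᵢ·δᵢ.
-21.6 = 0.227×(-38.0) + 0.273×(0.3) + 0.219×(-49.9) + 0.281×δ_D
0.281·δ_D = -21.6 − (-19.472) = -2.128
δ_D = -2.128 / 0.281 = -7.57‰

-7.6‰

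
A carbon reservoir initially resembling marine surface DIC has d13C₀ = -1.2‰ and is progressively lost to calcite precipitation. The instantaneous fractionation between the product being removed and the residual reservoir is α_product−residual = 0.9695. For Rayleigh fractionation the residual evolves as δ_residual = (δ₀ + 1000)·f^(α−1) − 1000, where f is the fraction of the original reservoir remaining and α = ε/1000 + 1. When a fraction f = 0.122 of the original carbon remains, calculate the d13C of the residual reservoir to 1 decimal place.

65.0‰

Rayleigh residual: δ_res = (δ₀ + 1000)·f^(α−1) − 1000
α − 1 = -0.03050
f^(α−1) = 0.122^(-0.03050) = 1.066267
δ_res = (-1.2 + 1000) × 1.066267 − 1000 = 1064.988 − 1000 = 64.99‰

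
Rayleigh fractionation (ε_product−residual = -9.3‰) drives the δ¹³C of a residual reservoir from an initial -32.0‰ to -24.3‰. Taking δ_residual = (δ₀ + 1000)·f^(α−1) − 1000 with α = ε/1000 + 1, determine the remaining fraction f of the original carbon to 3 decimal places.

0.427

α − 1 = ε/1000 = -0.0093
(δ_res + 1000)/(δ₀ + 1000) = (-24.3 + 1000)/(-32.0 + 1000) = 975.7/968.0 = 1.007955
f = 1.007955^(1/-0.0093) = exp(ln(1.007955)/-0.0093) = exp(0.00792/-0.0093)
f = exp(-0.8519) = 0.4266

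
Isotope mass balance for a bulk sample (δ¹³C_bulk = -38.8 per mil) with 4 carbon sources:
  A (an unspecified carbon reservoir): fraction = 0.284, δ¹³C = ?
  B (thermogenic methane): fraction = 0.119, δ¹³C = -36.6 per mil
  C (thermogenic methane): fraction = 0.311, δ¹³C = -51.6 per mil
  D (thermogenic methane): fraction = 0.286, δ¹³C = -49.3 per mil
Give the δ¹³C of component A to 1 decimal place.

Isotope mass balance: δ_bulk = Σ fᵢ·δᵢ.
-38.8 = 0.284×δ_A + 0.119×(-36.6) + 0.311×(-51.6) + 0.286×(-49.3)
0.284·δ_A = -38.8 − (-34.503) = -4.297
δ_A = -4.297 / 0.284 = -15.13 per mil

-15.1 per mil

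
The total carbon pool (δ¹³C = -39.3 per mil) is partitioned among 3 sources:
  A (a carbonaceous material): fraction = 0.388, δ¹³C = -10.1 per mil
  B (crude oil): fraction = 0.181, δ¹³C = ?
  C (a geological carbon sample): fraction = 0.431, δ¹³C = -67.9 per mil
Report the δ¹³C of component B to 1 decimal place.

Isotope mass balance: δ_bulk = Σ fᵢ·δᵢ.
-39.3 = 0.388×(-10.1) + 0.181×δ_B + 0.431×(-67.9)
0.181·δ_B = -39.3 − (-33.184) = -6.116
δ_B = -6.116 / 0.181 = -33.79 per mil

-33.8 per mil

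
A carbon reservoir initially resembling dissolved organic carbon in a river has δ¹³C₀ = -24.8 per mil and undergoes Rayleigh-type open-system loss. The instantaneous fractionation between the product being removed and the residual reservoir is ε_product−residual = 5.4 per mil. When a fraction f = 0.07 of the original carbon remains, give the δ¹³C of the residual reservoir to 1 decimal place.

-38.7 per mil

Rayleigh residual: δ_res = (δ₀ + 1000)·f^(α−1) − 1000
α = ε/1000 + 1 = 1.00540, so α − 1 = 0.00540
f^(α−1) = 0.07^(0.00540) = 0.985743
δ_res = (-24.8 + 1000) × 0.985743 − 1000 = 961.296 − 1000 = -38.70 per mil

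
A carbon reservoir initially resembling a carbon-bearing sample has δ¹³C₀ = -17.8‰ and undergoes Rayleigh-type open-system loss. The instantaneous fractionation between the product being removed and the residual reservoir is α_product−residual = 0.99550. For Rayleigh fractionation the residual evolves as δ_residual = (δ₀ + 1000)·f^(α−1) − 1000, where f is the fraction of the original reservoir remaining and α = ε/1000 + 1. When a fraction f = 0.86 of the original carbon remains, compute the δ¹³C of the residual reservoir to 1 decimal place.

-17.1‰

Rayleigh residual: δ_res = (δ₀ + 1000)·f^(α−1) − 1000
α − 1 = -0.00450
f^(α−1) = 0.86^(-0.00450) = 1.000679
δ_res = (-17.8 + 1000) × 1.000679 − 1000 = 982.867 − 1000 = -17.13‰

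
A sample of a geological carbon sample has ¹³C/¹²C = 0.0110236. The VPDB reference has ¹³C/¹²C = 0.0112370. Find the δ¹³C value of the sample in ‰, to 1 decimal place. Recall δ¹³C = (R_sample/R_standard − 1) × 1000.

δ¹³C = (R_sample / R_standard − 1) × 1000
R_sample / R_standard = 0.0110236 / 0.0112370 = 0.981009
δ¹³C = (0.981009 − 1) × 1000 = -18.99‰

-19.0‰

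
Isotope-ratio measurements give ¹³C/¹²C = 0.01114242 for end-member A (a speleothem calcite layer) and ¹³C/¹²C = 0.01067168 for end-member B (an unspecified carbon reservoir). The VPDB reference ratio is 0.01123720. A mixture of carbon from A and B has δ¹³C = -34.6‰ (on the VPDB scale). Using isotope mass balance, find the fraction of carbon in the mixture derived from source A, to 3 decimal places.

0.375

δ_A = (0.01114242/0.01123720 − 1)×1000 = (0.991566 − 1)×1000 = -8.434‰
δ_B = (0.01067168/0.01123720 − 1)×1000 = (0.949674 − 1)×1000 = -50.326‰
f_A = (δ_mix − δ_B)/(δ_A − δ_B) = (-34.6 − (-50.326))/(-8.434 − (-50.326))
f_A = 15.726 / 41.891 = 0.3754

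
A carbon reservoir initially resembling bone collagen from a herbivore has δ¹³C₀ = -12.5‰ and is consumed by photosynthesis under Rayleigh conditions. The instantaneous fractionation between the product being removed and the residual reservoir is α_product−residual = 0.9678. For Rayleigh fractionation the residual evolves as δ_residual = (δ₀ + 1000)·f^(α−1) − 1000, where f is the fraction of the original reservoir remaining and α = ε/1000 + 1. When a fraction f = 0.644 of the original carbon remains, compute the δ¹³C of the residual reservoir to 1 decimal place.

Rayleigh residual: δ_res = (δ₀ + 1000)·f^(α−1) − 1000
α − 1 = -0.03220
f^(α−1) = 0.644^(-0.03220) = 1.014271
δ_res = (-12.5 + 1000) × 1.014271 − 1000 = 1001.592 − 1000 = 1.59‰

1.6‰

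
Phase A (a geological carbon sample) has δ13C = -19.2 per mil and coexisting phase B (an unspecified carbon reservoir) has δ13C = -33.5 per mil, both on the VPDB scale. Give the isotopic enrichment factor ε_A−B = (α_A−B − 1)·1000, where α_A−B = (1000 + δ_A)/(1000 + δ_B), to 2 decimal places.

14.80 per mil

α_A−B = (1000 + -19.2) / (1000 + -33.5) = 980.8 / 966.5 = 1.014796
ε_A−B = (1.014796 − 1) × 1000 = 14.796 per mil
(The approximation ε ≈ δ_A − δ_B would give 14.3 per mil.)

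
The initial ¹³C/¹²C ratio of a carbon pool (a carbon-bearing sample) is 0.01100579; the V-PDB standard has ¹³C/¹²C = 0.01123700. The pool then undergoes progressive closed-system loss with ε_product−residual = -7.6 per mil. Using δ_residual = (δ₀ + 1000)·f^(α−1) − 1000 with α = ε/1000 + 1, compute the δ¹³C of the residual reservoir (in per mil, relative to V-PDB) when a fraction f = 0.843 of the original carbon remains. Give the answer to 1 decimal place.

δ₀ = (0.01100579/0.01123700 − 1)×1000 = (0.979424 − 1)×1000 = -20.576 per mil
α − 1 = ε/1000 = -0.0076
f^(α−1) = 0.843^(-0.0076) = 1.001299
δ_res = (-20.576 + 1000) × 1.001299 − 1000 = 980.696 − 1000 = -19.30 per mil

-19.3 per mil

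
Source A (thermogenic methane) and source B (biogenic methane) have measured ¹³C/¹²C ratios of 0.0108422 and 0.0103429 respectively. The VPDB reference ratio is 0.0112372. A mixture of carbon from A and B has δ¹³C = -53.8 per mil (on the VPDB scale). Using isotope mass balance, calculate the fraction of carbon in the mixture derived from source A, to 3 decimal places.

0.580

δ_A = (0.0108422/0.0112372 − 1)×1000 = (0.964849 − 1)×1000 = -35.151 per mil
δ_B = (0.0103429/0.0112372 − 1)×1000 = (0.920416 − 1)×1000 = -79.584 per mil
f_A = (δ_mix − δ_B)/(δ_A − δ_B) = (-53.8 − (-79.584))/(-35.151 − (-79.584))
f_A = 25.784 / 44.433 = 0.5803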